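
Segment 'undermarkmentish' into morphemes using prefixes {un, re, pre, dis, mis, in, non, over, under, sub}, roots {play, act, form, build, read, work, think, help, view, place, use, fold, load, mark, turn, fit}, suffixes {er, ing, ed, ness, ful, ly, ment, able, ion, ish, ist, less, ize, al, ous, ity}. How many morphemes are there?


Segmenting 'undermarkmentish' against the inventory:
  'under' -> prefix (morpheme 1)
  'mark' -> root (morpheme 2)
  'ment' -> suffix (morpheme 3)
  'ish' -> suffix (morpheme 4)
Total morphemes: 4

4


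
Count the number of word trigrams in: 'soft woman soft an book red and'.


Word trigrams from [7] words:
  Trigram 1: (soft woman soft)
  Trigram 2: (woman soft an)
  Trigram 3: (soft an book)
  Trigram 4: (an book red)
  Trigram 5: (book red and)
Total word trigrams: 7 - 2 = 5

5


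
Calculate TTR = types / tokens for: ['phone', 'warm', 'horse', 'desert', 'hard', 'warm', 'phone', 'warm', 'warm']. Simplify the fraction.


Tokens: 9
Unique types: ('desert', 'hard', 'horse', 'phone', 'warm') = 5
TTR = 5/9
Already in lowest terms.

5/9


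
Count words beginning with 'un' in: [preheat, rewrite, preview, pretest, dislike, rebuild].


Checking each word for prefix 'un':
  'preheat' -> no (count: 0)
  'rewrite' -> no (count: 0)
  'preview' -> no (count: 0)
  'pretest' -> no (count: 0)
  'dislike' -> no (count: 0)
  'rebuild' -> no (count: 0)
Total with prefix 'un': 0

0


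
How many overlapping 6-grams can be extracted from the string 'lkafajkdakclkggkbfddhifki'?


String 'lkafajkdakclkggkbfddhifki' has length L = 25.
Number of overlapping n-grams = L - n + 1
Substituting: 25 - 6 + 1 = 20

20


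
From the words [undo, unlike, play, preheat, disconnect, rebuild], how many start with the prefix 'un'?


Checking each word for prefix 'un':
  'undo' -> YES, starts with 'un' (count: 1)
  'unlike' -> YES, starts with 'un' (count: 2)
  'play' -> no (count: 2)
  'preheat' -> no (count: 2)
  'disconnect' -> no (count: 2)
  'rebuild' -> no (count: 2)
Total with prefix 'un': 2

2


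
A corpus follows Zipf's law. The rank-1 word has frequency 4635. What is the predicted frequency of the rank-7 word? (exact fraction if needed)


Zipf's law: freq(rank) = f1 / rank
f1 = 4635, rank = 7
freq = 4635 / 7
GCD(4635, 7) = 1
Simplified: 4635/7

4635/7


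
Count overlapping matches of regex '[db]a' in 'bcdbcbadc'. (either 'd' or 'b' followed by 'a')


Pattern: [db]a means either 'd' or 'b' followed by 'a'.
Scanning 'bcdbcbadc' position-by-position:
  Pos 0: window 'bc' -> no
  Pos 1: window 'cd' -> no
  Pos 2: window 'db' -> no
  Pos 3: window 'bc' -> no
  Pos 4: window 'cb' -> no
  Pos 5: window 'ba' -> MATCH
  Pos 6: window 'ad' -> no
  Pos 7: window 'dc' -> no
  Pos 8: window 'c' -> no
Total matches: 1

1


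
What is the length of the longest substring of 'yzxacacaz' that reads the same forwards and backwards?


Scanning 'yzxacacaz' for palindromic substrings.
Substring at positions 3-7: 'acaca'.
Check: reverse('acaca') = 'acaca' -> palindrome confirmed.
Neighbouring characters ('x' / 'z') break symmetry, so it cannot extend further.
No longer palindromic substring exists; longest length = 5

5


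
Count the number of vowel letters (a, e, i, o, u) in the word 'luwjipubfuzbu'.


Scanning each character of 'luwjipubfuzbu':
  Position 1: 'l' -> consonant (running count: 0)
  Position 2: 'u' -> vowel (running count: 1)
  Position 3: 'w' -> consonant (running count: 1)
  Position 4: 'j' -> consonant (running count: 1)
  Position 5: 'i' -> vowel (running count: 2)
  Position 6: 'p' -> consonant (running count: 2)
  Position 7: 'u' -> vowel (running count: 3)
  Position 8: 'b' -> consonant (running count: 3)
  Position 9: 'f' -> consonant (running count: 3)
  Position 10: 'u' -> vowel (running count: 4)
  Position 11: 'z' -> consonant (running count: 4)
  Position 12: 'b' -> consonant (running count: 4)
  Position 13: 'u' -> vowel (running count: 5)
Total vowels: 5

5


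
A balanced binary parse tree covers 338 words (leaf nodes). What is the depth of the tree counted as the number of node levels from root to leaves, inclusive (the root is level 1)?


In a balanced binary tree with n leaves the deepest leaf is ceil(log2(n)) edges below the root,
so counting node levels inclusive of root and leaves gives ceil(log2(n)) + 1 levels.
log2(338) = 8.4009
ceil(8.4009) = 9
levels = 9 + 1 = 10

10


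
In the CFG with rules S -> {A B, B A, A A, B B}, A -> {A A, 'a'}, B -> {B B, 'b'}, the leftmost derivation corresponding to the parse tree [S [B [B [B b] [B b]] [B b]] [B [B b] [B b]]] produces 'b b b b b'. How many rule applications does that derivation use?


Every bracketed nonterminal node [X ...] in the tree is produced by exactly one rule application.
Reading the tree off as a leftmost derivation:
  Step 1: S  =>  B B   (applied S -> B B)
  Step 2: B B  =>  B B B   (applied B -> B B)
  Step 3: B B B  =>  B B B B   (applied B -> B B)
  Step 4: B B B B  =>  b B B B   (applied B -> b)
  Step 5: b B B B  =>  b b B B   (applied B -> b)
  Step 6: b b B B  =>  b b b B   (applied B -> b)
  Step 7: b b b B  =>  b b b B B   (applied B -> B B)
  Step 8: b b b B B  =>  b b b b B   (applied B -> b)
  Step 9: b b b b B  =>  b b b b b   (applied B -> b)
Final yield: b b b b b
Total rewrite steps: 9

9


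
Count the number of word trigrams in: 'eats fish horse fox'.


Word trigrams from [4] words:
  Trigram 1: (eats fish horse)
  Trigram 2: (fish horse fox)
Total word trigrams: 4 - 2 = 2

2


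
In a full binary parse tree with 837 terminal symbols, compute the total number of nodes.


Leaf nodes (terminals): 837
Internal nodes = n - 1 = 837 - 1 = 836
Total = leaves + internal = 837 + 836 = 1673

1673


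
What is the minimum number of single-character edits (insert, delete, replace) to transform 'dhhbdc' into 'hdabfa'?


Building DP table for s1='dhhbdc' (len 6) and s2='hdabfa' (len 6):
       h  d  a  b  f  a
    0  1  2  3  4  5  6
  d 1  1  1  2  3  4  5
  h 2  1  2  2  3  4  5
  h 3  2  2  3  3  4  5
  b 4  3  3  3  3  4  5
  d 5  4  3  4  4  4  5
  c 6  5  4  4  5  5  5
Edit distance = dp[6][6] = 5

5


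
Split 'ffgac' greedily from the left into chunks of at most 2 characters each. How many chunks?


'ffgac' has 5 characters.
Chunking with max size 2:
  Chunk 1: 'ff' (positions 0-1)
  Chunk 2: 'ga' (positions 2-3)
  Chunk 3: 'c' (positions 4-4)
Total chunks: ceil(5 / 2) = 3

3


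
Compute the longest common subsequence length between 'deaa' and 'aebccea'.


DP table for LCS of 'deaa' and 'aebccea':
       a  e  b  c  c  e  a
    0  0  0  0  0  0  0  0
  d 0  0  0  0  0  0  0  0
  e 0  0  1  1  1  1  1  1
  a 0  1  1  1  1  1  1  2
  a 0  1  1  1  1  1  1  2
LCS: 'ea'
LCS length = 2

2


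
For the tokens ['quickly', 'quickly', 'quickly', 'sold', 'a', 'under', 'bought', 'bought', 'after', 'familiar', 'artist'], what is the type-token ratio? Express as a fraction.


Tokens: 11
Unique types: ('a', 'after', 'artist', 'bought', 'familiar', 'quickly', 'sold', 'under') = 8
TTR = 8/11
Already in lowest terms.

8/11


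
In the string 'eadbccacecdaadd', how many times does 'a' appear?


Scanning 'eadbccacecdaadd' for 'a':
  Position 1: 'a' -> MATCH (count: 1)
  Position 6: 'a' -> MATCH (count: 2)
  Position 11: 'a' -> MATCH (count: 3)
  Position 12: 'a' -> MATCH (count: 4)
Total occurrences of 'a': 4

4


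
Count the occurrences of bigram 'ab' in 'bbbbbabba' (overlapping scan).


Scanning 'bbbbbabba' for bigram 'ab':
  Position 0: 'bb' -> no
  Position 1: 'bb' -> no
  Position 2: 'bb' -> no
  Position 3: 'bb' -> no
  Position 4: 'ba' -> no
  Position 5: 'ab' -> MATCH
  Position 6: 'bb' -> no
  Position 7: 'ba' -> no
Total matches: 1

1


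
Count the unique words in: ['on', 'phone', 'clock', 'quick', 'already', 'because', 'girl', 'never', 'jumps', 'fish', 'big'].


Listing all tokens and tracking unique types:
  Token 1: 'on' -> NEW (unique so far: 1)
  Token 2: 'phone' -> NEW (unique so far: 2)
  Token 3: 'clock' -> NEW (unique so far: 3)
  Token 4: 'quick' -> NEW (unique so far: 4)
  Token 5: 'already' -> NEW (unique so far: 5)
  Token 6: 'because' -> NEW (unique so far: 6)
  Token 7: 'girl' -> NEW (unique so far: 7)
  Token 8: 'never' -> NEW (unique so far: 8)
  Token 9: 'jumps' -> NEW (unique so far: 9)
  Token 10: 'fish' -> NEW (unique so far: 10)
  Token 11: 'big' -> NEW (unique so far: 11)
Unique types: ('already', 'because', 'big', 'clock', 'fish', 'girl', 'jumps', 'never', 'on', 'phone', 'quick')
Vocabulary size: 11

11


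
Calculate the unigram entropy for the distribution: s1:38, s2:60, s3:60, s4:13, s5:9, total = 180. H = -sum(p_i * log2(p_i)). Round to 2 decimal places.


Computing entropy H = -sum(p_i * log2(p_i)):
  s1: p = 38/180 = 0.2111, -p*log2(p) = 0.4737
  s2: p = 60/180 = 0.3333, -p*log2(p) = 0.5283
  s3: p = 60/180 = 0.3333, -p*log2(p) = 0.5283
  s4: p = 13/180 = 0.0722, -p*log2(p) = 0.2738
  s5: p = 9/180 = 0.0500, -p*log2(p) = 0.2161
H = sum of terms = 2.0202
Rounded to 2 decimals: 2.02

2.02


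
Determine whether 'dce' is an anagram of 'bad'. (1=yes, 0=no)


Sort characters of 'dce': 'cde'
Sort characters of 'bad': 'abd'
Sorted forms differ -> they are NOT anagrams
Result: 0

0


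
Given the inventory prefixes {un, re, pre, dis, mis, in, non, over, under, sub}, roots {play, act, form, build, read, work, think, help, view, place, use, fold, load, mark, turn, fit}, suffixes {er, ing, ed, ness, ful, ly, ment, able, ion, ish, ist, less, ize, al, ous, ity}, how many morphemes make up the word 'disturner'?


Segmenting 'disturner' against the inventory:
  'dis' -> prefix (morpheme 1)
  'turn' -> root (morpheme 2)
  'er' -> suffix (morpheme 3)
Total morphemes: 3

3


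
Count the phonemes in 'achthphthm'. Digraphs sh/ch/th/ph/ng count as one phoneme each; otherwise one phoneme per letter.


Parsing 'achthphthm' greedily, digraphs first:
  'a' -> vowel phoneme (phonemes so far: 1)
  'ch' -> digraph (1 consonant phoneme) (phonemes so far: 2)
  'th' -> digraph (1 consonant phoneme) (phonemes so far: 3)
  'ph' -> digraph (1 consonant phoneme) (phonemes so far: 4)
  'th' -> digraph (1 consonant phoneme) (phonemes so far: 5)
  'm' -> consonant phoneme (phonemes so far: 6)
Total phonemes: 6

6


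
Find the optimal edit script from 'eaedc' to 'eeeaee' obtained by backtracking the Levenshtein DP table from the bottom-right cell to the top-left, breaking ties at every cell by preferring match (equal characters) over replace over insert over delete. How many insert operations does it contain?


Edit distance = 4. Backtracking from cell (5, 6) with preference match > replace > insert > delete,
then listing the resulting alignment 'eaedc' -> 'eeeaee' left to right:
  Step 1: keep 'e'
  Step 2: replace a->e
  Step 3: keep 'e'
  Step 4: insert 'a' [insertion #1]
  Step 5: replace d->e
  Step 6: replace c->e
Total insertions: 1

1


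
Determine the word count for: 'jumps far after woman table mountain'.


Counting words by splitting on spaces:
  Word 1: 'jumps'
  Word 2: 'far'
  Word 3: 'after'
  Word 4: 'woman'
  Word 5: 'table'
  Word 6: 'mountain'
Total words: 6

6


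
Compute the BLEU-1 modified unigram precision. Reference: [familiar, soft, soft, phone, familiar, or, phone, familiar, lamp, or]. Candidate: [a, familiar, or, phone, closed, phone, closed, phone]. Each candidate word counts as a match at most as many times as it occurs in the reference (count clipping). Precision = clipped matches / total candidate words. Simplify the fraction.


Reference word counts: {'familiar': 3, 'lamp': 1, 'or': 2, 'phone': 2, 'soft': 2}
Checking each candidate word (with clipping):
  'a' -> not in reference -> no match (matches: 0)
  'familiar' -> in reference (ref count 3, used 1/3) -> match (matches: 1)
  'or' -> in reference (ref count 2, used 1/2) -> match (matches: 2)
  'phone' -> in reference (ref count 2, used 1/2) -> match (matches: 3)
  'closed' -> not in reference -> no match (matches: 3)
  'phone' -> in reference (ref count 2, used 2/2) -> match (matches: 4)
  'closed' -> not in reference -> no match (matches: 4)
  'phone' -> ref count 2 already used up (2/2) -> clipped, no match (matches: 4)
Clipped matches: 4, Candidate length: 8
Precision = 4/8 = 1/2

1/2


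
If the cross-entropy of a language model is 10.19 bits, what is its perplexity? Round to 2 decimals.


Perplexity formula: PP = 2^H
H = 10.19
PP = 2^10.19
Decompose: 2^10.19 = 2^10 * 2^0.19
2^10 = 1024, 2^0.19 ~ 1.1407637
PP ~ 1024 * 1.1407637 = 1168.1420288
Rounded to 2 decimals: 1168.14

1168.14


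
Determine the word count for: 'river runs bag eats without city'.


Counting words by splitting on spaces:
  Word 1: 'river'
  Word 2: 'runs'
  Word 3: 'bag'
  Word 4: 'eats'
  Word 5: 'without'
  Word 6: 'city'
Total words: 6

6


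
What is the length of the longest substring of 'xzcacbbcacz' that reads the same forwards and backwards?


Scanning 'xzcacbbcacz' for palindromic substrings.
Substring at positions 1-10: 'zcacbbcacz'.
Check: reverse('zcacbbcacz') = 'zcacbbcacz' -> palindrome confirmed.
Neighbouring characters ('x' / '-') break symmetry, so it cannot extend further.
No longer palindromic substring exists; longest length = 10

10


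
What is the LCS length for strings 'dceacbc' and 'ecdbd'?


DP table for LCS of 'dceacbc' and 'ecdbd':
       e  c  d  b  d
    0  0  0  0  0  0
  d 0  0  0  1  1  1
  c 0  0  1  1  1  1
  e 0  1  1  1  1  1
  a 0  1  1  1  1  1
  c 0  1  2  2  2  2
  b 0  1  2  2  3  3
  c 0  1  2  2  3  3
LCS: 'ecb'
LCS length = 3

3


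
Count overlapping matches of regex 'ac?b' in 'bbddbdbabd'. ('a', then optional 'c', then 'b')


Pattern: ac?b means 'a', then optional 'c', then 'b'.
Scanning 'bbddbdbabd' position-by-position:
  Pos 0: window 'bbd' -> no
  Pos 1: window 'bdd' -> no
  Pos 2: window 'ddb' -> no
  Pos 3: window 'dbd' -> no
  Pos 4: window 'bdb' -> no
  Pos 5: window 'dba' -> no
  Pos 6: window 'bab' -> no
  Pos 7: window 'abd' -> MATCH
  Pos 8: window 'bd' -> no
  Pos 9: window 'd' -> no
Total matches: 1

1


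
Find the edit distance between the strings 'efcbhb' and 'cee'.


Building DP table for s1='efcbhb' (len 6) and s2='cee' (len 3):
       c  e  e
    0  1  2  3
  e 1  1  1  2
  f 2  2  2  2
  c 3  2  3  3
  b 4  3  3  4
  h 5  4  4  4
  b 6  5  5  5
Edit distance = dp[6][3] = 5

5


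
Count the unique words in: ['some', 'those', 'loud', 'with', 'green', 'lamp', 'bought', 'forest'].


Listing all tokens and tracking unique types:
  Token 1: 'some' -> NEW (unique so far: 1)
  Token 2: 'those' -> NEW (unique so far: 2)
  Token 3: 'loud' -> NEW (unique so far: 3)
  Token 4: 'with' -> NEW (unique so far: 4)
  Token 5: 'green' -> NEW (unique so far: 5)
  Token 6: 'lamp' -> NEW (unique so far: 6)
  Token 7: 'bought' -> NEW (unique so far: 7)
  Token 8: 'forest' -> NEW (unique so far: 8)
Unique types: ('bought', 'forest', 'green', 'lamp', 'loud', 'some', 'those', 'with')
Vocabulary size: 8

8


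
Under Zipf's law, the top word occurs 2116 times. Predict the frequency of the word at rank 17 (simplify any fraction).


Zipf's law: freq(rank) = f1 / rank
f1 = 2116, rank = 17
freq = 2116 / 17
GCD(2116, 17) = 1
Simplified: 2116/17

2116/17


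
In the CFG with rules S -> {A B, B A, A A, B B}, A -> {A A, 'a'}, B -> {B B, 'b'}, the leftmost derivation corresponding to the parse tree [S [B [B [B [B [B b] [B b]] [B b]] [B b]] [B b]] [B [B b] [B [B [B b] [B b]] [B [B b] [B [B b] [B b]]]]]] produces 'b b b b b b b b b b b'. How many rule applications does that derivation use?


Every bracketed nonterminal node [X ...] in the tree is produced by exactly one rule application.
Reading the tree off as a leftmost derivation:
  Step 1: S  =>  B B   (applied S -> B B)
  Step 2: B B  =>  B B B   (applied B -> B B)
  Step 3: B B B  =>  B B B B   (applied B -> B B)
  Step 4: B B B B  =>  B B B B B   (applied B -> B B)
  Step 5: B B B B B  =>  B B B B B B   (applied B -> B B)
  Step 6: B B B B B B  =>  b B B B B B   (applied B -> b)
  Step 7: b B B B B B  =>  b b B B B B   (applied B -> b)
  Step 8: b b B B B B  =>  b b b B B B   (applied B -> b)
  Step 9: b b b B B B  =>  b b b b B B   (applied B -> b)
  Step 10: b b b b B B  =>  b b b b b B   (applied B -> b)
  Step 11: b b b b b B  =>  b b b b b B B   (applied B -> B B)
  Step 12: b b b b b B B  =>  b b b b b b B   (applied B -> b)
  Step 13: b b b b b b B  =>  b b b b b b B B   (applied B -> B B)
  Step 14: b b b b b b B B  =>  b b b b b b B B B   (applied B -> B B)
  Step 15: b b b b b b B B B  =>  b b b b b b b B B   (applied B -> b)
  Step 16: b b b b b b b B B  =>  b b b b b b b b B   (applied B -> b)
  Step 17: b b b b b b b b B  =>  b b b b b b b b B B   (applied B -> B B)
  Step 18: b b b b b b b b B B  =>  b b b b b b b b b B   (applied B -> b)
  Step 19: b b b b b b b b b B  =>  b b b b b b b b b B B   (applied B -> B B)
  Step 20: b b b b b b b b b B B  =>  b b b b b b b b b b B   (applied B -> b)
  Step 21: b b b b b b b b b b B  =>  b b b b b b b b b b b   (applied B -> b)
Final yield: b b b b b b b b b b b
Total rewrite steps: 21

21


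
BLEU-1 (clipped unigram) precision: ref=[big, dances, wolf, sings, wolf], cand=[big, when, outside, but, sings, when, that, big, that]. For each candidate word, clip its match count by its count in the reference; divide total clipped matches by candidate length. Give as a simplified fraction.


Reference word counts: {'big': 1, 'dances': 1, 'sings': 1, 'wolf': 2}
Checking each candidate word (with clipping):
  'big' -> in reference (ref count 1, used 1/1) -> match (matches: 1)
  'when' -> not in reference -> no match (matches: 1)
  'outside' -> not in reference -> no match (matches: 1)
  'but' -> not in reference -> no match (matches: 1)
  'sings' -> in reference (ref count 1, used 1/1) -> match (matches: 2)
  'when' -> not in reference -> no match (matches: 2)
  'that' -> not in reference -> no match (matches: 2)
  'big' -> ref count 1 already used up (1/1) -> clipped, no match (matches: 2)
  'that' -> not in reference -> no match (matches: 2)
Clipped matches: 2, Candidate length: 9
Precision = 2/9

2/9


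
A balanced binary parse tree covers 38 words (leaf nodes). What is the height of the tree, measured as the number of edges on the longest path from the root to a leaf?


In a balanced binary tree with n leaves the deepest leaf is ceil(log2(n)) edges below the root.
log2(38) = 5.2479
ceil(5.2479) = 6
height (edges) = 6

6


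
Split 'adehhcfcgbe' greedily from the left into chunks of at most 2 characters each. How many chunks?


'adehhcfcgbe' has 11 characters.
Chunking with max size 2:
  Chunk 1: 'ad' (positions 0-1)
  Chunk 2: 'eh' (positions 2-3)
  Chunk 3: 'hc' (positions 4-5)
  Chunk 4: 'fc' (positions 6-7)
  Chunk 5: 'gb' (positions 8-9)
  Chunk 6: 'e' (positions 10-10)
Total chunks: ceil(11 / 2) = 6

6


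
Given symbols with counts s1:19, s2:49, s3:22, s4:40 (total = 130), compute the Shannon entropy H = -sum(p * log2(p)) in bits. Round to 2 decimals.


Computing entropy H = -sum(p_i * log2(p_i)):
  s1: p = 19/130 = 0.1462, -p*log2(p) = 0.4055
  s2: p = 49/130 = 0.3769, -p*log2(p) = 0.5306
  s3: p = 22/130 = 0.1692, -p*log2(p) = 0.4337
  s4: p = 40/130 = 0.3077, -p*log2(p) = 0.5232
H = sum of terms = 1.8930
Rounded to 2 decimals: 1.89

1.89


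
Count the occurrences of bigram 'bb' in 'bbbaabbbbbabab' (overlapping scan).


Scanning 'bbbaabbbbbabab' for bigram 'bb':
  Position 0: 'bb' -> MATCH
  Position 1: 'bb' -> MATCH
  Position 2: 'ba' -> no
  Position 3: 'aa' -> no
  Position 4: 'ab' -> no
  Position 5: 'bb' -> MATCH
  Position 6: 'bb' -> MATCH
  Position 7: 'bb' -> MATCH
  Position 8: 'bb' -> MATCH
  Position 9: 'ba' -> no
  Position 10: 'ab' -> no
  Position 11: 'ba' -> no
  Position 12: 'ab' -> no
Total matches: 6

6


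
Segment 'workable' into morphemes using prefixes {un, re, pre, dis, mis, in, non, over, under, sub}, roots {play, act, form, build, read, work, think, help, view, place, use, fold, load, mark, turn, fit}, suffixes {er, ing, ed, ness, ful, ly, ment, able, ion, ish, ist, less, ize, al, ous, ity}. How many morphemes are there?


Segmenting 'workable' against the inventory:
  'work' -> root (morpheme 1)
  'able' -> suffix (morpheme 2)
Total morphemes: 2

2


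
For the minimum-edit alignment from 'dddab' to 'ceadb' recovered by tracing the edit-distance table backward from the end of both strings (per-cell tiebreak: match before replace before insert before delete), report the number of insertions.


Edit distance = 4. Backtracking from cell (5, 5) with preference match > replace > insert > delete,
then listing the resulting alignment 'dddab' -> 'ceadb' left to right:
  Step 1: replace d->c
  Step 2: replace d->e
  Step 3: replace d->a
  Step 4: replace a->d
  Step 5: keep 'b'
Total insertions: 0

0


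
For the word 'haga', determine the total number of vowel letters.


Scanning each character of 'haga':
  Position 1: 'h' -> consonant (running count: 0)
  Position 2: 'a' -> vowel (running count: 1)
  Position 3: 'g' -> consonant (running count: 1)
  Position 4: 'a' -> vowel (running count: 2)
Total vowels: 2

2


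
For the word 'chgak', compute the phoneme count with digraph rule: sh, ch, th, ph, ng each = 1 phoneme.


Parsing 'chgak' greedily, digraphs first:
  'ch' -> digraph (1 consonant phoneme) (phonemes so far: 1)
  'g' -> consonant phoneme (phonemes so far: 2)
  'a' -> vowel phoneme (phonemes so far: 3)
  'k' -> consonant phoneme (phonemes so far: 4)
Total phonemes: 4

4


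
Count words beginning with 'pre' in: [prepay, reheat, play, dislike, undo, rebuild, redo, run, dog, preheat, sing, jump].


Checking each word for prefix 'pre':
  'prepay' -> YES, starts with 'pre' (count: 1)
  'reheat' -> no (count: 1)
  'play' -> no (count: 1)
  'dislike' -> no (count: 1)
  'undo' -> no (count: 1)
  'rebuild' -> no (count: 1)
  'redo' -> no (count: 1)
  'run' -> no (count: 1)
  'dog' -> no (count: 1)
  'preheat' -> YES, starts with 'pre' (count: 2)
  'sing' -> no (count: 2)
  'jump' -> no (count: 2)
Total with prefix 'pre': 2

2


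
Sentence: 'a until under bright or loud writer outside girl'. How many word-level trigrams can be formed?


Word trigrams from [9] words:
  Trigram 1: (a until under)
  Trigram 2: (until under bright)
  Trigram 3: (under bright or)
  Trigram 4: (bright or loud)
  Trigram 5: (or loud writer)
  Trigram 6: (loud writer outside)
  Trigram 7: (writer outside girl)
Total word trigrams: 9 - 2 = 7

7


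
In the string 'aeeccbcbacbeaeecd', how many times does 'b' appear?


Scanning 'aeeccbcbacbeaeecd' for 'b':
  Position 5: 'b' -> MATCH (count: 1)
  Position 7: 'b' -> MATCH (count: 2)
  Position 10: 'b' -> MATCH (count: 3)
Total occurrences of 'b': 3

3


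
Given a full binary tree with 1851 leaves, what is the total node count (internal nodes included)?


Leaf nodes (terminals): 1851
Internal nodes = n - 1 = 1851 - 1 = 1850
Total = leaves + internal = 1851 + 1850 = 3701

3701


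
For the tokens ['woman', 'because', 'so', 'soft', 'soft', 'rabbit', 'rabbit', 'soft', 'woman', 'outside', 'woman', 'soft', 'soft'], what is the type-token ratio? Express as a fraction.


Tokens: 13
Unique types: ('because', 'outside', 'rabbit', 'so', 'soft', 'woman') = 6
TTR = 6/13
Already in lowest terms.

6/13


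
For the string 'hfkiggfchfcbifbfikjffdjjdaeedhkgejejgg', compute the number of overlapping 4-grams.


String 'hfkiggfchfcbifbfikjffdjjdaeedhkgejejgg' has length L = 38.
Number of overlapping n-grams = L - n + 1
Substituting: 38 - 4 + 1 = 35

35


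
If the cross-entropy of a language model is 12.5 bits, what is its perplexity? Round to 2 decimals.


Perplexity formula: PP = 2^H
H = 12.5
PP = 2^12.5
Decompose: 2^12.5 = 2^12 * 2^0.5 = 2^12 * sqrt(2)
2^12 = 4096, sqrt(2) ~ 1.4142136
PP ~ 4096 * 1.4142136 = 5792.6189056
Rounded to 2 decimals: 5792.62

5792.62


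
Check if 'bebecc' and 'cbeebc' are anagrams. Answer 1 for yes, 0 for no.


Sort characters of 'bebecc': 'bbccee'
Sort characters of 'cbeebc': 'bbccee'
Sorted forms match -> they ARE anagrams
Result: 1

1


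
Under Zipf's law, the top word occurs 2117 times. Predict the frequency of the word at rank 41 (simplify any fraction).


Zipf's law: freq(rank) = f1 / rank
f1 = 2117, rank = 41
freq = 2117 / 41
GCD(2117, 41) = 1
Simplified: 2117/41

2117/41


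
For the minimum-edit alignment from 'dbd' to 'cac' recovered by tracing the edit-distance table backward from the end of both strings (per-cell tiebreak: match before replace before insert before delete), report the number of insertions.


Edit distance = 3. Backtracking from cell (3, 3) with preference match > replace > insert > delete,
then listing the resulting alignment 'dbd' -> 'cac' left to right:
  Step 1: replace d->c
  Step 2: replace b->a
  Step 3: replace d->c
Total insertions: 0

0


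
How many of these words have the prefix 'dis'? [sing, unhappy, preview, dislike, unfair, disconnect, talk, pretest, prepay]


Checking each word for prefix 'dis':
  'sing' -> no (count: 0)
  'unhappy' -> no (count: 0)
  'preview' -> no (count: 0)
  'dislike' -> YES, starts with 'dis' (count: 1)
  'unfair' -> no (count: 1)
  'disconnect' -> YES, starts with 'dis' (count: 2)
  'talk' -> no (count: 2)
  'pretest' -> no (count: 2)
  'prepay' -> no (count: 2)
Total with prefix 'dis': 2

2


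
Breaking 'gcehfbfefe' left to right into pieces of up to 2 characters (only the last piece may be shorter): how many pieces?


'gcehfbfefe' has 10 characters.
Chunking with max size 2:
  Chunk 1: 'gc' (positions 0-1)
  Chunk 2: 'eh' (positions 2-3)
  Chunk 3: 'fb' (positions 4-5)
  Chunk 4: 'fe' (positions 6-7)
  Chunk 5: 'fe' (positions 8-9)
Total chunks: ceil(10 / 2) = 5

5


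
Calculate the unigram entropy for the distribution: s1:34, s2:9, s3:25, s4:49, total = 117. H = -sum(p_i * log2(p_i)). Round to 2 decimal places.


Computing entropy H = -sum(p_i * log2(p_i)):
  s1: p = 34/117 = 0.2906, -p*log2(p) = 0.5181
  s2: p = 9/117 = 0.0769, -p*log2(p) = 0.2846
  s3: p = 25/117 = 0.2137, -p*log2(p) = 0.4757
  s4: p = 49/117 = 0.4188, -p*log2(p) = 0.5259
H = sum of terms = 1.8043
Rounded to 2 decimals: 1.80

1.80


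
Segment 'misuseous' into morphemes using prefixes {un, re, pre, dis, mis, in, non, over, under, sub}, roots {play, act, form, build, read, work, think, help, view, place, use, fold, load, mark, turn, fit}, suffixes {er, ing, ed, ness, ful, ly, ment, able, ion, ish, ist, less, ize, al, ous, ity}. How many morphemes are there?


Segmenting 'misuseous' against the inventory:
  'mis' -> prefix (morpheme 1)
  'use' -> root (morpheme 2)
  'ous' -> suffix (morpheme 3)
Total morphemes: 3

3


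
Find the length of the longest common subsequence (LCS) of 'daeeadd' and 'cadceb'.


DP table for LCS of 'daeeadd' and 'cadceb':
       c  a  d  c  e  b
    0  0  0  0  0  0  0
  d 0  0  0  1  1  1  1
  a 0  0  1  1  1  1  1
  e 0  0  1  1  1  2  2
  e 0  0  1  1  1  2  2
  a 0  0  1  1  1  2  2
  d 0  0  1  2  2  2  2
  d 0  0  1  2  2  2  2
LCS: 'de'
LCS length = 2

2


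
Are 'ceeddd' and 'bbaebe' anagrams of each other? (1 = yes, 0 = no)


Sort characters of 'ceeddd': 'cdddee'
Sort characters of 'bbaebe': 'abbbee'
Sorted forms differ -> they are NOT anagrams
Result: 0

0


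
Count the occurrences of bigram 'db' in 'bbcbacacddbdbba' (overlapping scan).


Scanning 'bbcbacacddbdbba' for bigram 'db':
  Position 0: 'bb' -> no
  Position 1: 'bc' -> no
  Position 2: 'cb' -> no
  Position 3: 'ba' -> no
  Position 4: 'ac' -> no
  Position 5: 'ca' -> no
  Position 6: 'ac' -> no
  Position 7: 'cd' -> no
  Position 8: 'dd' -> no
  Position 9: 'db' -> MATCH
  Position 10: 'bd' -> no
  Position 11: 'db' -> MATCH
  Position 12: 'bb' -> no
  Position 13: 'ba' -> no
Total matches: 2

2


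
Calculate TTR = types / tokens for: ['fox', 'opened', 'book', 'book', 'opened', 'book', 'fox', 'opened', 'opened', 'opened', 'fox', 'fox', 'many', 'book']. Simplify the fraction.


Tokens: 14
Unique types: ('book', 'fox', 'many', 'opened') = 4
TTR = 4/14
Simplify: divide both by 2 -> 2/7
TTR = 2/7

2/7


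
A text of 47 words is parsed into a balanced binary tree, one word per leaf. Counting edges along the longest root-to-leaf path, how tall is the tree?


In a balanced binary tree with n leaves the deepest leaf is ceil(log2(n)) edges below the root.
log2(47) = 5.5546
ceil(5.5546) = 6
height (edges) = 6

6


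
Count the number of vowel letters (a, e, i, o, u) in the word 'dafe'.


Scanning each character of 'dafe':
  Position 1: 'd' -> consonant (running count: 0)
  Position 2: 'a' -> vowel (running count: 1)
  Position 3: 'f' -> consonant (running count: 1)
  Position 4: 'e' -> vowel (running count: 2)
Total vowels: 2

2


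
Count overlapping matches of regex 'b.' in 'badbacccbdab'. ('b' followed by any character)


Pattern: b. means 'b' followed by any character.
Scanning 'badbacccbdab' position-by-position:
  Pos 0: window 'ba' -> MATCH
  Pos 1: window 'ad' -> no
  Pos 2: window 'db' -> no
  Pos 3: window 'ba' -> MATCH
  Pos 4: window 'ac' -> no
  Pos 5: window 'cc' -> no
  Pos 6: window 'cc' -> no
  Pos 7: window 'cb' -> no
  Pos 8: window 'bd' -> MATCH
  Pos 9: window 'da' -> no
  Pos 10: window 'ab' -> no
  Pos 11: window 'b' -> no
Total matches: 3

3


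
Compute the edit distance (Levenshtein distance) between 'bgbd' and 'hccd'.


Building DP table for s1='bgbd' (len 4) and s2='hccd' (len 4):
       h  c  c  d
    0  1  2  3  4
  b 1  1  2  3  4
  g 2  2  2  3  4
  b 3  3  3  3  4
  d 4  4  4  4  3
Edit distance = dp[4][4] = 3

3


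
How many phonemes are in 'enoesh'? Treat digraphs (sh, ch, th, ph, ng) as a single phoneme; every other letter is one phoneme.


Parsing 'enoesh' greedily, digraphs first:
  'e' -> vowel phoneme (phonemes so far: 1)
  'n' -> consonant phoneme (phonemes so far: 2)
  'o' -> vowel phoneme (phonemes so far: 3)
  'e' -> vowel phoneme (phonemes so far: 4)
  'sh' -> digraph (1 consonant phoneme) (phonemes so far: 5)
Total phonemes: 5

5


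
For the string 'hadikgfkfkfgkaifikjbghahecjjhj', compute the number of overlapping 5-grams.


String 'hadikgfkfkfgkaifikjbghahecjjhj' has length L = 30.
Number of overlapping n-grams = L - n + 1
Substituting: 30 - 5 + 1 = 26

26


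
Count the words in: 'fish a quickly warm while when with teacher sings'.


Counting words by splitting on spaces:
  Word 1: 'fish'
  Word 2: 'a'
  Word 3: 'quickly'
  Word 4: 'warm'
  Word 5: 'while'
  Word 6: 'when'
  Word 7: 'with'
  Word 8: 'teacher'
  Word 9: 'sings'
Total words: 9

9


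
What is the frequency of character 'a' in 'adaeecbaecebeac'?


Scanning 'adaeecbaecebeac' for 'a':
  Position 0: 'a' -> MATCH (count: 1)
  Position 2: 'a' -> MATCH (count: 2)
  Position 7: 'a' -> MATCH (count: 3)
  Position 13: 'a' -> MATCH (count: 4)
Total occurrences of 'a': 4

4


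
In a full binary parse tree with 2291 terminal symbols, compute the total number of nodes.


Leaf nodes (terminals): 2291
Internal nodes = n - 1 = 2291 - 1 = 2290
Total = leaves + internal = 2291 + 2290 = 4581

4581


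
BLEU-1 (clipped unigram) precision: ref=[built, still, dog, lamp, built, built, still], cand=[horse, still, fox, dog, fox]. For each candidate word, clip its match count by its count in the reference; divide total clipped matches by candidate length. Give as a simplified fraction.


Reference word counts: {'built': 3, 'dog': 1, 'lamp': 1, 'still': 2}
Checking each candidate word (with clipping):
  'horse' -> not in reference -> no match (matches: 0)
  'still' -> in reference (ref count 2, used 1/2) -> match (matches: 1)
  'fox' -> not in reference -> no match (matches: 1)
  'dog' -> in reference (ref count 1, used 1/1) -> match (matches: 2)
  'fox' -> not in reference -> no match (matches: 2)
Clipped matches: 2, Candidate length: 5
Precision = 2/5

2/5


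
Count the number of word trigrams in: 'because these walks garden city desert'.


Word trigrams from [6] words:
  Trigram 1: (because these walks)
  Trigram 2: (these walks garden)
  Trigram 3: (walks garden city)
  Trigram 4: (garden city desert)
Total word trigrams: 6 - 2 = 4

4


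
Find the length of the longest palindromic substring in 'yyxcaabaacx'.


Scanning 'yyxcaabaacx' for palindromic substrings.
Substring at positions 2-10: 'xcaabaacx'.
Check: reverse('xcaabaacx') = 'xcaabaacx' -> palindrome confirmed.
Neighbouring characters ('y' / '-') break symmetry, so it cannot extend further.
No longer palindromic substring exists; longest length = 9

9


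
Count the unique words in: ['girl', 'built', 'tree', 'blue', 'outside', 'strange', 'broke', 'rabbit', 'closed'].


Listing all tokens and tracking unique types:
  Token 1: 'girl' -> NEW (unique so far: 1)
  Token 2: 'built' -> NEW (unique so far: 2)
  Token 3: 'tree' -> NEW (unique so far: 3)
  Token 4: 'blue' -> NEW (unique so far: 4)
  Token 5: 'outside' -> NEW (unique so far: 5)
  Token 6: 'strange' -> NEW (unique so far: 6)
  Token 7: 'broke' -> NEW (unique so far: 7)
  Token 8: 'rabbit' -> NEW (unique so far: 8)
  Token 9: 'closed' -> NEW (unique so far: 9)
Unique types: ('blue', 'broke', 'built', 'closed', 'girl', 'outside', 'rabbit', 'strange', 'tree')
Vocabulary size: 9

9


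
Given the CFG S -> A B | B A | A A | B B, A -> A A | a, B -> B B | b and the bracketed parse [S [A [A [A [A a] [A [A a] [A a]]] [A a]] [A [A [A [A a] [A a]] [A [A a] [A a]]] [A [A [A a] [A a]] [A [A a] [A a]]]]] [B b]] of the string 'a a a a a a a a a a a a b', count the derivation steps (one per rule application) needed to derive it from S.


Every bracketed nonterminal node [X ...] in the tree is produced by exactly one rule application.
Reading the tree off as a leftmost derivation:
  Step 1: S  =>  A B   (applied S -> A B)
  Step 2: A B  =>  A A B   (applied A -> A A)
  Step 3: A A B  =>  A A A B   (applied A -> A A)
  Step 4: A A A B  =>  A A A A B   (applied A -> A A)
  Step 5: A A A A B  =>  a A A A B   (applied A -> a)
  Step 6: a A A A B  =>  a A A A A B   (applied A -> A A)
  Step 7: a A A A A B  =>  a a A A A B   (applied A -> a)
  Step 8: a a A A A B  =>  a a a A A B   (applied A -> a)
  Step 9: a a a A A B  =>  a a a a A B   (applied A -> a)
  Step 10: a a a a A B  =>  a a a a A A B   (applied A -> A A)
  Step 11: a a a a A A B  =>  a a a a A A A B   (applied A -> A A)
  Step 12: a a a a A A A B  =>  a a a a A A A A B   (applied A -> A A)
  Step 13: a a a a A A A A B  =>  a a a a a A A A B   (applied A -> a)
  Step 14: a a a a a A A A B  =>  a a a a a a A A B   (applied A -> a)
  Step 15: a a a a a a A A B  =>  a a a a a a A A A B   (applied A -> A A)
  Step 16: a a a a a a A A A B  =>  a a a a a a a A A B   (applied A -> a)
  Step 17: a a a a a a a A A B  =>  a a a a a a a a A B   (applied A -> a)
  Step 18: a a a a a a a a A B  =>  a a a a a a a a A A B   (applied A -> A A)
  Step 19: a a a a a a a a A A B  =>  a a a a a a a a A A A B   (applied A -> A A)
  Step 20: a a a a a a a a A A A B  =>  a a a a a a a a a A A B   (applied A -> a)
  Step 21: a a a a a a a a a A A B  =>  a a a a a a a a a a A B   (applied A -> a)
  Step 22: a a a a a a a a a a A B  =>  a a a a a a a a a a A A B   (applied A -> A A)
  Step 23: a a a a a a a a a a A A B  =>  a a a a a a a a a a a A B   (applied A -> a)
  Step 24: a a a a a a a a a a a A B  =>  a a a a a a a a a a a a B   (applied A -> a)
  Step 25: a a a a a a a a a a a a B  =>  a a a a a a a a a a a a b   (applied B -> b)
Final yield: a a a a a a a a a a a a b
Total rewrite steps: 25

25


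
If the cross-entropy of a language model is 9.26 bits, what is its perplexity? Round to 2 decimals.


Perplexity formula: PP = 2^H
H = 9.26
PP = 2^9.26
Decompose: 2^9.26 = 2^9 * 2^0.26
2^9 = 512, 2^0.26 ~ 1.1974787
PP ~ 512 * 1.1974787 = 613.1090944
Rounded to 2 decimals: 613.11

613.11


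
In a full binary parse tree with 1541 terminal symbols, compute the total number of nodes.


Leaf nodes (terminals): 1541
Internal nodes = n - 1 = 1541 - 1 = 1540
Total = leaves + internal = 1541 + 1540 = 3081

3081


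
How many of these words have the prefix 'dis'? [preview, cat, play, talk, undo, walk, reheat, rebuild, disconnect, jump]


Checking each word for prefix 'dis':
  'preview' -> no (count: 0)
  'cat' -> no (count: 0)
  'play' -> no (count: 0)
  'talk' -> no (count: 0)
  'undo' -> no (count: 0)
  'walk' -> no (count: 0)
  'reheat' -> no (count: 0)
  'rebuild' -> no (count: 0)
  'disconnect' -> YES, starts with 'dis' (count: 1)
  'jump' -> no (count: 1)
Total with prefix 'dis': 1

1


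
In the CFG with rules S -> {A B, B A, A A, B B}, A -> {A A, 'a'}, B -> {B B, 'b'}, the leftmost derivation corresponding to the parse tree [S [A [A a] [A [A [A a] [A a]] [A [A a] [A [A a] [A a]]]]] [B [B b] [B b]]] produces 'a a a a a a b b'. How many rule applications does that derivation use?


Every bracketed nonterminal node [X ...] in the tree is produced by exactly one rule application.
Reading the tree off as a leftmost derivation:
  Step 1: S  =>  A B   (applied S -> A B)
  Step 2: A B  =>  A A B   (applied A -> A A)
  Step 3: A A B  =>  a A B   (applied A -> a)
  Step 4: a A B  =>  a A A B   (applied A -> A A)
  Step 5: a A A B  =>  a A A A B   (applied A -> A A)
  Step 6: a A A A B  =>  a a A A B   (applied A -> a)
  Step 7: a a A A B  =>  a a a A B   (applied A -> a)
  Step 8: a a a A B  =>  a a a A A B   (applied A -> A A)
  Step 9: a a a A A B  =>  a a a a A B   (applied A -> a)
  Step 10: a a a a A B  =>  a a a a A A B   (applied A -> A A)
  Step 11: a a a a A A B  =>  a a a a a A B   (applied A -> a)
  Step 12: a a a a a A B  =>  a a a a a a B   (applied A -> a)
  Step 13: a a a a a a B  =>  a a a a a a B B   (applied B -> B B)
  Step 14: a a a a a a B B  =>  a a a a a a b B   (applied B -> b)
  Step 15: a a a a a a b B  =>  a a a a a a b b   (applied B -> b)
Final yield: a a a a a a b b
Total rewrite steps: 15

15


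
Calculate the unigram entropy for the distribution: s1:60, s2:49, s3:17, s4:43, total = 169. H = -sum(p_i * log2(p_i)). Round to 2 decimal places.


Computing entropy H = -sum(p_i * log2(p_i)):
  s1: p = 60/169 = 0.3550, -p*log2(p) = 0.5304
  s2: p = 49/169 = 0.2899, -p*log2(p) = 0.5179
  s3: p = 17/169 = 0.1006, -p*log2(p) = 0.3333
  s4: p = 43/169 = 0.2544, -p*log2(p) = 0.5024
H = sum of terms = 1.8840
Rounded to 2 decimals: 1.88

1.88


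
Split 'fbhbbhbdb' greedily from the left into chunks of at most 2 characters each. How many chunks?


'fbhbbhbdb' has 9 characters.
Chunking with max size 2:
  Chunk 1: 'fb' (positions 0-1)
  Chunk 2: 'hb' (positions 2-3)
  Chunk 3: 'bh' (positions 4-5)
  Chunk 4: 'bd' (positions 6-7)
  Chunk 5: 'b' (positions 8-8)
Total chunks: ceil(9 / 2) = 5

5


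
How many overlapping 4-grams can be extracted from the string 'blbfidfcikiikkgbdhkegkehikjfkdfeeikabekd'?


String 'blbfidfcikiikkgbdhkegkehikjfkdfeeikabekd' has length L = 40.
Number of overlapping n-grams = L - n + 1
Substituting: 40 - 4 + 1 = 37

37


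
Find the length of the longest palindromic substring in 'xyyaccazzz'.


Scanning 'xyyaccazzz' for palindromic substrings.
Substring at positions 3-6: 'acca'.
Check: reverse('acca') = 'acca' -> palindrome confirmed.
Neighbouring characters ('y' / 'z') break symmetry, so it cannot extend further.
No longer palindromic substring exists; longest length = 4

4


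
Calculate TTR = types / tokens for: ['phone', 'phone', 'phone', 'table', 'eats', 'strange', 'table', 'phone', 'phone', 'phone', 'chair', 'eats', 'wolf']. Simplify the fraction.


Tokens: 13
Unique types: ('chair', 'eats', 'phone', 'strange', 'table', 'wolf') = 6
TTR = 6/13
Already in lowest terms.

6/13


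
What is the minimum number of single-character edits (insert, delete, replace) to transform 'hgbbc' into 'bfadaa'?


Building DP table for s1='hgbbc' (len 5) and s2='bfadaa' (len 6):
       b  f  a  d  a  a
    0  1  2  3  4  5  6
  h 1  1  2  3  4  5  6
  g 2  2  2  3  4  5  6
  b 3  2  3  3  4  5  6
  b 4  3  3  4  4  5  6
  c 5  4  4  4  5  5  6
Edit distance = dp[5][6] = 6

6


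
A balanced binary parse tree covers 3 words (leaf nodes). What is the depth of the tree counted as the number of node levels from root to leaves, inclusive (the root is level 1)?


In a balanced binary tree with n leaves the deepest leaf is ceil(log2(n)) edges below the root,
so counting node levels inclusive of root and leaves gives ceil(log2(n)) + 1 levels.
log2(3) = 1.5850
ceil(1.5850) = 2
levels = 2 + 1 = 3

3
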